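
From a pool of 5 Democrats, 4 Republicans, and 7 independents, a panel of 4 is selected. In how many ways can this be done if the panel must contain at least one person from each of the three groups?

910

Unrestricted: C(16,4) = 1820 ways to pick any 4 of the 16.
Subtract selections that omit an entire group: no Democrats → C(11,4) = 330; no Republicans → C(12,4) = 495; no independents → C(9,4) = 126.
Add back selections omitting two groups (i.e. drawn from a single group): C(5,4) + C(4,4) + C(7,4) = 41.
By inclusion–exclusion: 1820 − 951 + 41 = 910.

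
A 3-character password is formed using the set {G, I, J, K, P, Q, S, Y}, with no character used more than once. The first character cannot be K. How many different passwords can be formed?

The first character has 8−1 = 7 choices (anything except K).
The remaining 2 characters are filled from the other 7 symbols without repetition: 7 × 6 = 42.
Total: 7 × 42 = 294.

294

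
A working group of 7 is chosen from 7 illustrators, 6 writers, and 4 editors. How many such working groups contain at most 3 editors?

19162

Split by how many editors are chosen (0 through 3).
Sum: C(4,0)·C(13,7) + C(4,1)·C(13,6) + C(4,2)·C(13,5) + C(4,3)·C(13,4) = 1716 + 6864 + 7722 + 2860 = 19162.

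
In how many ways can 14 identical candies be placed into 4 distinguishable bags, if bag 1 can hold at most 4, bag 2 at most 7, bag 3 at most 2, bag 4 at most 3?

Without the upper bounds there are C(17,3) = 680 ways to split 14 among 4 bags.
Subtract solutions that violate a single cap (substitute x_i' = x_i − (cap_i+1)): x_1 ≥ 5 gives C(12,3) = 220; x_2 ≥ 8 gives C(9,3) = 84; x_3 ≥ 3 gives C(14,3) = 364; x_4 ≥ 4 gives C(13,3) = 286. Together 954.
Add back pairs where two caps are both exceeded: 4 + 84 + 56 + 20 + 10 + 120 = 294.
Subtract triples: 0 + 0 + 10 + 0 = 10.
By inclusion–exclusion the count is 680 − 954 + 294 − 10 = 10.

10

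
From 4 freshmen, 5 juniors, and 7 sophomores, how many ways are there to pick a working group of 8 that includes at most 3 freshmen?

12375

Split by how many freshmen are chosen (0 through 3).
Sum: C(4,0)·C(12,8) + C(4,1)·C(12,7) + C(4,2)·C(12,6) + C(4,3)·C(12,5) = 495 + 3168 + 5544 + 3168 = 12375.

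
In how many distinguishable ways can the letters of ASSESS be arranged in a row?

30

ASSESS has 6 letters with S appearing 4 times.
So there are 6! / (4!) = 30 distinguishable arrangements.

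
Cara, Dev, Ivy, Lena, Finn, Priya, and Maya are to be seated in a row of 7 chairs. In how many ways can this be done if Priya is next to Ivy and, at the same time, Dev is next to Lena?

Treat {Priya,Ivy} as one block (2 orders) and {Dev,Lena} as another (2 orders).
That leaves 5 units to arrange: 2 × 2 × 5! = 4 × 120 = 480.

480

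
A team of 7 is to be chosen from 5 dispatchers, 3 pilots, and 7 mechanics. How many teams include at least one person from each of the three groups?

5516

Unrestricted: C(15,7) = 6435 ways to pick any 7 of the 15.
Subtract selections that omit an entire group: no dispatchers → C(10,7) = 120; no pilots → C(12,7) = 792; no mechanics → C(8,7) = 8.
Add back selections omitting two groups (i.e. drawn from a single group): C(5,7) + C(3,7) + C(7,7) = 1.
By inclusion–exclusion: 6435 − 920 + 1 = 5516.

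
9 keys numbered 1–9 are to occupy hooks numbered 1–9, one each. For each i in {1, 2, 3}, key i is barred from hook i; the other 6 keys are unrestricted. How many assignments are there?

Let Aᵢ (for i ∈ {1, 2, 3}) be the placements that put key i in its forbidden hook. Any j of these fix j positions, leaving (9−j)! ways to fill the rest, and there are C(3,j) ways to pick which j.
By inclusion–exclusion, the number of valid placements is Σ_{j=0}^{3} (−1)^j C(3,j)·(9−j)!.
Computing: 362880 − 120960 + 15120 − 720 = 256320.

256320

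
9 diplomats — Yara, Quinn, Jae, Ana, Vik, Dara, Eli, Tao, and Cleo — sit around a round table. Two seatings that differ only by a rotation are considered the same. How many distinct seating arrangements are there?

40320

Seat Yara anywhere (absorbing the rotational symmetry), then permute the other 8: (8)! = 40320.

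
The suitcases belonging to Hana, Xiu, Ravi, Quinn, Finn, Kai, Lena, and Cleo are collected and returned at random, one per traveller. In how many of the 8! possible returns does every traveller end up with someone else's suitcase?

14833

This is the derangement count D_8: permutations of 8 items with no fixed point.
By inclusion–exclusion this is Σ_{j=0}^{8} (−1)^j C(8,j)·(8−j)!.
Computing: 40320 − 40320 + 20160 − 6720 + 1680 − 336 + 56 − 8 + 1 = 14833.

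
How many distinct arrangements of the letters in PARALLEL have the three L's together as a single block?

360

Treat the 3 copies of L as a single block. The multiset to arrange is then {LLL, A, A, E, P, R}, 6 items in all.
That gives (6)!/(2!) = 360 arrangements.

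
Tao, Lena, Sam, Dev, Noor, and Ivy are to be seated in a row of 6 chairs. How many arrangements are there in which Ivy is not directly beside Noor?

480

There are 6! = 720 arrangements in all. If Ivy and Noor are adjacent, merging them into one block gives 2·(5)! = 240 arrangements.
Complementary counting: 720 − 240 = 480.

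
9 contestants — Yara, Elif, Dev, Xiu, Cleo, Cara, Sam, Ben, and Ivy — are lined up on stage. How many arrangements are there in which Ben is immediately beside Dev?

80640

Treat {Ben, Dev} as a single unit. There are 8 units to order, and the pair itself can be ordered 2 ways.
That gives 2 × 8! = 2 × 40320 = 80640.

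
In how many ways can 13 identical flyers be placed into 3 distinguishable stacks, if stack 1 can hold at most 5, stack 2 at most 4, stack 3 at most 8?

By stars and bars, unrestricted non-negative solutions to x_1+…+x_3 = 13 number C(13+2,2) = 105.
Subtract solutions that violate a single cap (substitute x_i' = x_i − (cap_i+1)): x_1 ≥ 6 gives C(9,2) = 36; x_2 ≥ 5 gives C(10,2) = 45; x_3 ≥ 9 gives C(6,2) = 15. Together 96.
Add back pairs where two caps are both exceeded: 6 + 0 + 0 = 6.
By inclusion–exclusion the count is 105 − 96 + 6 = 15.

15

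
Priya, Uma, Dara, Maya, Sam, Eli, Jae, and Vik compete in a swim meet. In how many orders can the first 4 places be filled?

1680

This is an ordered selection of 4 from 8: P(8,4).
That gives 8 × 7 × 6 × 5 = 1680.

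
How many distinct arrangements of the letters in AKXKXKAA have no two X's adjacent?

420

Total arrangements of AKXKXKAA: 8!/(3!·3!·2!) = 560.
If the two X's are adjacent, glue them into one block, leaving 7 items to arrange: (7)!/(3!·3!) = 140 ways.
Subtracting, 560 − 140 = 420 arrangements keep the X's apart.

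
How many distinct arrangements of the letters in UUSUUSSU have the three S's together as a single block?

6

Treat the 3 copies of S as a single block. The multiset to arrange is then {SSS, U, U, U, U, U}, 6 items in all.
That gives (6)!/(5!) = 6 arrangements.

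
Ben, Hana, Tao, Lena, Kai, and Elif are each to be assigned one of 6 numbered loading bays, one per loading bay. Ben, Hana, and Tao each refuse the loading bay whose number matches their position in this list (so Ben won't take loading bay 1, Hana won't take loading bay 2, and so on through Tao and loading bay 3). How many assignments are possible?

Let Aᵢ (for i ∈ {1, 2, 3}) be the placements that put person i in their forbidden loading bay. Any j of these fix j positions, leaving (6−j)! ways to fill the rest, and there are C(3,j) ways to pick which j.
By inclusion–exclusion, the number of valid placements is Σ_{j=0}^{3} (−1)^j C(3,j)·(6−j)!.
Computing: 720 − 360 + 72 − 6 = 426.

426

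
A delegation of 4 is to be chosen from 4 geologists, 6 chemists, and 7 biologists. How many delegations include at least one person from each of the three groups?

With no constraint there are C(17,4) = 2380 possible selections.
Selections missing a whole group: no geologists → C(13,4) = 715; no chemists → C(11,4) = 330; no biologists → C(10,4) = 210.
Add back selections omitting two groups (i.e. drawn from a single group): C(4,4) + C(6,4) + C(7,4) = 51.
By inclusion–exclusion: 2380 − 1255 + 51 = 1176.

1176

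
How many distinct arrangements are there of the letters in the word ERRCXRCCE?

Letter multiplicities in ERRCXRCCE: C×3, E×2, R×3, X×1.
Dividing 9! = 362880 by 3!·3!·2! = 72 for the repeated letters gives 5040.

5040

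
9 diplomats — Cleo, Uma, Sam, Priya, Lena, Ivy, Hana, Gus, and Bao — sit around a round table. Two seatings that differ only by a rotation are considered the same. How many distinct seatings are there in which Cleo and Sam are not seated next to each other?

30240

Without the restriction there are (8)! = 40320 seatings.
Those with Cleo next to Sam: fuse the pair into one unit and seat 8 units around a circle — 2·(7)! = 10080.
Subtracting, 40320 − 10080 = 30240.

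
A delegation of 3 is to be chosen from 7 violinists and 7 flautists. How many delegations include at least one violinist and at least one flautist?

294

With no constraint there are C(14,3) = 364 possible selections.
Subtract selections that omit an entire group: no violinists → C(7,3) = 35; no flautists → C(7,3) = 35.
Both groups omitted at once is impossible, so 364 − 70 = 294.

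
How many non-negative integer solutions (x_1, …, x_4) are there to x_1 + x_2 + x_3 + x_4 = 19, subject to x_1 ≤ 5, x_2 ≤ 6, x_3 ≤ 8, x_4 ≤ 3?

Without the upper bounds there are C(22,3) = 1540 ways to split 19 among 4 variables.
Subtract solutions that violate a single cap (substitute x_i' = x_i − (cap_i+1)): x_1 ≥ 6 gives C(16,3) = 560; x_2 ≥ 7 gives C(15,3) = 455; x_3 ≥ 9 gives C(13,3) = 286; x_4 ≥ 4 gives C(18,3) = 816. Together 2117.
Add back pairs where two caps are both exceeded: 84 + 35 + 220 + 20 + 165 + 84 = 608.
Subtract triples: 0 + 10 + 1 + 0 = 11.
By inclusion–exclusion the count is 1540 − 2117 + 608 − 11 = 20.

20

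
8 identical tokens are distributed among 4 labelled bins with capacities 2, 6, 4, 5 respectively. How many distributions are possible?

By stars and bars, unrestricted non-negative solutions to x_1+…+x_4 = 8 number C(8+3,3) = 165.
Subtract solutions that violate a single cap (substitute x_i' = x_i − (cap_i+1)): x_1 ≥ 3 gives C(8,3) = 56; x_2 ≥ 7 gives C(4,3) = 4; x_3 ≥ 5 gives C(6,3) = 20; x_4 ≥ 6 gives C(5,3) = 10. Together 90.
Add back pairs where two caps are both exceeded: 0 + 1 + 0 + 0 + 0 + 0 = 1.
By inclusion–exclusion the count is 165 − 90 + 1 = 76.

76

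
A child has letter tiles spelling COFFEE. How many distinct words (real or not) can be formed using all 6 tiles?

180

Letter multiplicities in COFFEE: C×1, E×2, F×2, O×1.
The number of distinct arrangements is 6!/(2!·2!) = 720/4 = 180.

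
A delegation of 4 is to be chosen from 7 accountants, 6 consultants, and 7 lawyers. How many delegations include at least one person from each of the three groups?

With no constraint there are C(20,4) = 4845 possible selections.
Subtract selections that omit an entire group: no accountants → C(13,4) = 715; no consultants → C(14,4) = 1001; no lawyers → C(13,4) = 715.
Add back selections omitting two groups (i.e. drawn from a single group): C(7,4) + C(6,4) + C(7,4) = 85.
By inclusion–exclusion: 4845 − 2431 + 85 = 2499.

2499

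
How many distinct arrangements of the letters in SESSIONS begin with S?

With the first slot taken by S, it remains to arrange the other 7 letters (ESSIONS).
Those 7 letters have S appearing 3 times, giving (7)!/(3!) = 840.

840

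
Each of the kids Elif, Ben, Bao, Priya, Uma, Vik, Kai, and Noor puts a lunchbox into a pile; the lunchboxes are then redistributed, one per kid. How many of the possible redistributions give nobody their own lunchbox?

14833

This is the derangement count D_8: permutations of 8 items with no fixed point.
By inclusion–exclusion this is Σ_{j=0}^{8} (−1)^j C(8,j)·(8−j)!.
Computing: 40320 − 40320 + 20160 − 6720 + 1680 − 336 + 56 − 8 + 1 = 14833.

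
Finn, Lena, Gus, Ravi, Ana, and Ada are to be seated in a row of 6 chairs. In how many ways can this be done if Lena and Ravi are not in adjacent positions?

Of the 6! = 720 arrangements, those with Lena and Ravi adjacent number 2 × 5! = 240 (treat the pair as a block with 2 internal orders).
So 720 − 240 = 480 arrangements keep them apart.

480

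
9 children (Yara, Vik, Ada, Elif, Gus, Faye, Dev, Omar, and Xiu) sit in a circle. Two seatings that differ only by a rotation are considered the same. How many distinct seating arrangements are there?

40320

Around a circle, 9 distinct people have 9!/9 = (8)! = 40320 rotationally distinct seatings.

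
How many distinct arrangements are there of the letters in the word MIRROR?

120

MIRROR has 6 letters with R appearing 3 times.
The number of distinct arrangements is 6!/(3!) = 720/6 = 120.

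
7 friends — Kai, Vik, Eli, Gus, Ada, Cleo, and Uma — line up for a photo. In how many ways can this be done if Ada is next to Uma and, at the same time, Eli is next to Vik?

Treat {Ada,Uma} as one block (2 orders) and {Eli,Vik} as another (2 orders).
That leaves 5 units to arrange: 2 × 2 × 5! = 4 × 120 = 480.

480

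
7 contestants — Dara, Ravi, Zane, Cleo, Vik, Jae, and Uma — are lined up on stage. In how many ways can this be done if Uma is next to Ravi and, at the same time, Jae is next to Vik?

480

Treat {Uma,Ravi} as one block (2 orders) and {Jae,Vik} as another (2 orders).
That leaves 5 units to arrange: 2 × 2 × 5! = 4 × 120 = 480.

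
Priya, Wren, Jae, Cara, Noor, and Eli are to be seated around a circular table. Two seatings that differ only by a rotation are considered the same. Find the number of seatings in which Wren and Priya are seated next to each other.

48

Glue Wren and Priya into a block (2 internal orders). Seating 5 units around a circle gives (4)! arrangements.
So 2 × (4)! = 2 × 24 = 48.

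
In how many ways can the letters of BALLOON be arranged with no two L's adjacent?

There are 7!/(2!·2!) = 1260 arrangements of BALLOON in total.
Arrangements with the L's together: treat LL as one letter, giving (6)!/(2!) = 360.
Hence 1260 − 360 = 900.

900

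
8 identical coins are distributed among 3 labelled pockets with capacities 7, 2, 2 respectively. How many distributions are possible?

8

Ignoring the caps, the number of non-negative solutions to x_1+…+x_3 = 8 is C(10,2) = 45.
Subtract solutions that violate a single cap (substitute x_i' = x_i − (cap_i+1)): x_1 ≥ 8 gives C(2,2) = 1; x_2 ≥ 3 gives C(7,2) = 21; x_3 ≥ 3 gives C(7,2) = 21. Together 43.
Add back pairs where two caps are both exceeded: 0 + 0 + 6 = 6.
By inclusion–exclusion the count is 45 − 43 + 6 = 8.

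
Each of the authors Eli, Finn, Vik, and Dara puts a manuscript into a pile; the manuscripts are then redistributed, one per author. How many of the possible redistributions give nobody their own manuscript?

Let Aᵢ be the assignments in which author i gets their own manuscript. We want the size of the complement of A₁∪…∪A_4.
By inclusion–exclusion this is Σ_{j=0}^{4} (−1)^j C(4,j)·(4−j)!.
Computing: 24 − 24 + 12 − 4 + 1 = 9.

9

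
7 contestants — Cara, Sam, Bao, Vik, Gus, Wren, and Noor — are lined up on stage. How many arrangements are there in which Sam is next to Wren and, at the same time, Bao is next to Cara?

Treat {Sam,Wren} as one block (2 orders) and {Bao,Cara} as another (2 orders).
That leaves 5 units to arrange: 2 × 2 × 5! = 4 × 120 = 480.

480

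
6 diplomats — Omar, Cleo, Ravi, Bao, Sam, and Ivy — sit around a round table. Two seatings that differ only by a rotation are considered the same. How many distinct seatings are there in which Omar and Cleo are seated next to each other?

Glue Omar and Cleo into a block (2 internal orders). Seating 5 units around a circle gives (4)! arrangements.
So 2 × (4)! = 2 × 24 = 48.

48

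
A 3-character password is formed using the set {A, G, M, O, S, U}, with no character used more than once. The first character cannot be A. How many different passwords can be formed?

The first character has 6−1 = 5 choices (anything except A).
The remaining 2 characters are filled from the other 5 symbols without repetition: 5 × 4 = 20.
Total: 5 × 20 = 100.

100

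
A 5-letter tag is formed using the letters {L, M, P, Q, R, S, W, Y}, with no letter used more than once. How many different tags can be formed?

6720

This is a permutation of 5 out of 8: P(8,5) = 8!/3!.
That product is 8 × 7 × 6 × 5 × 4 = 6720.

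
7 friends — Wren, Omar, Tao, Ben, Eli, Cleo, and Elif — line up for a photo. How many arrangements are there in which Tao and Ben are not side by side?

3600

There are 7! = 5040 arrangements in all. If Tao and Ben are adjacent, merging them into one block gives 2·(6)! = 1440 arrangements.
So 5040 − 1440 = 3600 arrangements keep them apart.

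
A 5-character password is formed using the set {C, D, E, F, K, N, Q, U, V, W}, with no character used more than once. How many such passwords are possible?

This is a permutation of 5 out of 10: P(10,5) = 10!/5!.
10 × 9 × 8 × 7 × 6 = 30240.

30240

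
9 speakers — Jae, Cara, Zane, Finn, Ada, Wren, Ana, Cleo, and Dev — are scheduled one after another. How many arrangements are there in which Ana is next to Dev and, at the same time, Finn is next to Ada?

20160

Treat {Ana,Dev} as one block (2 orders) and {Finn,Ada} as another (2 orders).
That leaves 7 units to arrange: 2 × 2 × 7! = 4 × 5040 = 20160.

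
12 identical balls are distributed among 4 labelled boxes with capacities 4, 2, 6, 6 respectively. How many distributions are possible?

By stars and bars, unrestricted non-negative solutions to x_1+…+x_4 = 12 number C(12+3,3) = 455.
Subtract solutions that violate a single cap (substitute x_i' = x_i − (cap_i+1)): x_1 ≥ 5 gives C(10,3) = 120; x_2 ≥ 3 gives C(12,3) = 220; x_3 ≥ 7 gives C(8,3) = 56; x_4 ≥ 7 gives C(8,3) = 56. Together 452.
Add back pairs where two caps are both exceeded: 35 + 1 + 1 + 10 + 10 + 0 = 57.
By inclusion–exclusion the count is 455 − 452 + 57 = 60.

60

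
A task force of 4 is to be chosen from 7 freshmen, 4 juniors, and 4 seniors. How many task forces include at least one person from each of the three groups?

With no constraint there are C(15,4) = 1365 possible selections.
Subtract selections that omit an entire group: no freshmen → C(8,4) = 70; no juniors → C(11,4) = 330; no seniors → C(11,4) = 330.
Add back selections omitting two groups (i.e. drawn from a single group): C(7,4) + C(4,4) + C(4,4) = 37.
By inclusion–exclusion: 1365 − 730 + 37 = 672.

672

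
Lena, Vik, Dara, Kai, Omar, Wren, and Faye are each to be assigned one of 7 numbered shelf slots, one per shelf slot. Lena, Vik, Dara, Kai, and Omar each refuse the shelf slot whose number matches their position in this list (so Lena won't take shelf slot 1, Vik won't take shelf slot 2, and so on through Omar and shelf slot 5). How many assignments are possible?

2428

Let Aᵢ (for 1 ≤ i ≤ 5) be the placements that put person i in their forbidden shelf slot. Any j of these fix j positions, leaving (7−j)! ways to fill the rest, and there are C(5,j) ways to pick which j.
By inclusion–exclusion, the number of valid placements is Σ_{j=0}^{5} (−1)^j C(5,j)·(7−j)!.
Computing: 5040 − 3600 + 1200 − 240 + 30 − 2 = 2428.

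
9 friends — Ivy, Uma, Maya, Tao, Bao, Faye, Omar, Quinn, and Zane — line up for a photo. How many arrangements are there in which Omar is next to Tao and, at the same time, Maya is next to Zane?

Treat {Omar,Tao} as one block (2 orders) and {Maya,Zane} as another (2 orders).
That leaves 7 units to arrange: 2 × 2 × 7! = 4 × 5040 = 20160.

20160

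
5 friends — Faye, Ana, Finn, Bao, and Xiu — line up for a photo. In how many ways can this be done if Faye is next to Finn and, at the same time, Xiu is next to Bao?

Treat {Faye,Finn} as one block (2 orders) and {Xiu,Bao} as another (2 orders).
That leaves 3 units to arrange: 2 × 2 × 3! = 4 × 6 = 24.

24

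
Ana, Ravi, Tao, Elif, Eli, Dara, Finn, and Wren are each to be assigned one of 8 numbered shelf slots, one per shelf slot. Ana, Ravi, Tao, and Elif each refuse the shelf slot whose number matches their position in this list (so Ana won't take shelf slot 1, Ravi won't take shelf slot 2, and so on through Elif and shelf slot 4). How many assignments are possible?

Let Aᵢ (for 1 ≤ i ≤ 4) be the placements that put person i in their forbidden shelf slot. Any j of these fix j positions, leaving (8−j)! ways to fill the rest, and there are C(4,j) ways to pick which j.
By inclusion–exclusion, the number of valid placements is Σ_{j=0}^{4} (−1)^j C(4,j)·(8−j)!.
Computing: 40320 − 20160 + 4320 − 480 + 24 = 24024.

24024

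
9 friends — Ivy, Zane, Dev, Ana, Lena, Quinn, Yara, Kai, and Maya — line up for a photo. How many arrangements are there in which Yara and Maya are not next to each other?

There are 9! = 362880 arrangements in all. If Yara and Maya are adjacent, merging them into one block gives 2·(8)! = 80640 arrangements.
So 362880 − 80640 = 282240 arrangements keep them apart.

282240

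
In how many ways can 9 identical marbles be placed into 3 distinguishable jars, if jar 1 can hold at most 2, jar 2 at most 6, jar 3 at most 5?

Without the upper bounds there are C(11,2) = 55 ways to split 9 among 3 jars.
Subtract solutions that violate a single cap (substitute x_i' = x_i − (cap_i+1)): x_1 ≥ 3 gives C(8,2) = 28; x_2 ≥ 7 gives C(4,2) = 6; x_3 ≥ 6 gives C(5,2) = 10. Together 44.
Add back pairs where two caps are both exceeded: 0 + 1 + 0 = 1.
By inclusion–exclusion the count is 55 − 44 + 1 = 12.

12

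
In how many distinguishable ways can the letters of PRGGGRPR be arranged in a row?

560

Letter multiplicities in PRGGGRPR: G×3, P×2, R×3.
Dividing 8! = 40320 by 3!·3!·2! = 72 for the repeated letters gives 560.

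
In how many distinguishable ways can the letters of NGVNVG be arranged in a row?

90

NGVNVG has 6 letters with G appearing twice, N appearing twice, and V appearing twice.
The number of distinct arrangements is 6!/(2!·2!·2!) = 720/8 = 90.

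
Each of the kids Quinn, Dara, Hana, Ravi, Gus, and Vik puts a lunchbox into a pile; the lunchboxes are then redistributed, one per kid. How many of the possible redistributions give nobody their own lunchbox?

265

This is the derangement count D_6: permutations of 6 items with no fixed point.
By inclusion–exclusion this is Σ_{j=0}^{6} (−1)^j C(6,j)·(6−j)!.
Computing: 720 − 720 + 360 − 120 + 30 − 6 + 1 = 265.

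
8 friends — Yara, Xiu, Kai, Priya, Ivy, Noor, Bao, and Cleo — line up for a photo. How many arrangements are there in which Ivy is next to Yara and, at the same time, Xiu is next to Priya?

Treat {Ivy,Yara} as one block (2 orders) and {Xiu,Priya} as another (2 orders).
That leaves 6 units to arrange: 2 × 2 × 6! = 4 × 720 = 2880.

2880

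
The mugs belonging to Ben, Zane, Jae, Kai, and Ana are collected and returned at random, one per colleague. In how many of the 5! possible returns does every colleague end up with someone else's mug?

44

This is the derangement count D_5: permutations of 5 items with no fixed point.
By inclusion–exclusion this is Σ_{j=0}^{5} (−1)^j C(5,j)·(5−j)!.
Computing: 120 − 120 + 60 − 20 + 5 − 1 = 44.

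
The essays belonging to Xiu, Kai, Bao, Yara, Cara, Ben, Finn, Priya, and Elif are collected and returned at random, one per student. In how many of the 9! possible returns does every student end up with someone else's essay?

Count assignments avoiding every fixed point. For any j of the 9 students fixed to their own essay, the other 9−j can be arranged in (9−j)! ways.
By inclusion–exclusion this is Σ_{j=0}^{9} (−1)^j C(9,j)·(9−j)!.
Computing: 362880 − 362880 + 181440 − 60480 + 15120 − 3024 + 504 − 72 + 9 − 1 = 133496.

133496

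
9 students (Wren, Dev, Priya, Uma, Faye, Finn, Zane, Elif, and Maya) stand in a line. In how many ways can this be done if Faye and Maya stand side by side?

Place the 7 others and the Faye-Maya pair as 8 objects in a line; the pair has 2 internal arrangements.
So the count is 2·(8)! = 80640.

80640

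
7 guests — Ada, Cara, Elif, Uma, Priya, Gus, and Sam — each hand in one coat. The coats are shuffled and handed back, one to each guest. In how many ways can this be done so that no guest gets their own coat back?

This is the derangement count D_7: permutations of 7 items with no fixed point.
By inclusion–exclusion this is Σ_{j=0}^{7} (−1)^j C(7,j)·(7−j)!.
Computing: 5040 − 5040 + 2520 − 840 + 210 − 42 + 7 − 1 = 1854.

1854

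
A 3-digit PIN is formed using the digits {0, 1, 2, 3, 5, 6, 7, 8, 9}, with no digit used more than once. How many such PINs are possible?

504

This is a permutation of 3 out of 9: P(9,3) = 9!/6!.
9 × 8 × 7 = 504.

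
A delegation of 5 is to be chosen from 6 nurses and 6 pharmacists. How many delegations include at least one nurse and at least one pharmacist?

780

With no constraint there are C(12,5) = 792 possible selections.
Subtract selections that omit an entire group: no nurses → C(6,5) = 6; no pharmacists → C(6,5) = 6.
Both groups omitted at once is impossible, so 792 − 12 = 780.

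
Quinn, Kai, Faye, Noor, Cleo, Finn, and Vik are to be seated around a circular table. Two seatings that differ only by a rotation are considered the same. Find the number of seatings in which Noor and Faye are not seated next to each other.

All circular seatings of 7 people number (6)! = 720.
Those with Noor next to Faye: fuse the pair into one unit and seat 6 units around a circle — 2·(5)! = 240.
Subtracting, 720 − 240 = 480.

480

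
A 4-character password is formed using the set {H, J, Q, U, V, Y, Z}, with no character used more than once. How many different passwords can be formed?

840

With no repetition, fill the 4 characters in order: 7 choices, then 6, down to 4.
That product is 7 × 6 × 5 × 4 = 840.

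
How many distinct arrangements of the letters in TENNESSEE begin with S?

With the first slot taken by S, it remains to arrange the other 8 letters (TENNESEE).
Those 8 letters have E appearing 4 times and N appearing twice, giving (8)!/(4!·2!) = 840.

840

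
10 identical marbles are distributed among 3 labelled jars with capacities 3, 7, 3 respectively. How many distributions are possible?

10

Without the upper bounds there are C(12,2) = 66 ways to split 10 among 3 jars.
Subtract solutions that violate a single cap (substitute x_i' = x_i − (cap_i+1)): x_1 ≥ 4 gives C(8,2) = 28; x_2 ≥ 8 gives C(4,2) = 6; x_3 ≥ 4 gives C(8,2) = 28. Together 62.
Add back pairs where two caps are both exceeded: 0 + 6 + 0 = 6.
By inclusion–exclusion the count is 66 − 62 + 6 = 10.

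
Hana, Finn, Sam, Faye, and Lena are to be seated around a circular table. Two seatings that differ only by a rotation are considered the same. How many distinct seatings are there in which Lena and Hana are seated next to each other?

12

Treat {Lena, Hana} as one unit (2 internal orders) and seat the resulting 4 units around the table: (3)! circular arrangements.
So 2 × (3)! = 2 × 6 = 12.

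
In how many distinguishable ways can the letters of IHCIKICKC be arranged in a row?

5040

The 9 letters of IHCIKICKC have repeats: C appearing 3 times, I appearing 3 times, and K appearing twice.
So there are 9! / (3!·3!·2!) = 5040 distinguishable arrangements.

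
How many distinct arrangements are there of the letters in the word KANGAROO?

The 8 letters of KANGAROO have repeats: A appearing twice and O appearing twice.
Dividing 8! = 40320 by 2!·2! = 4 for the repeated letters gives 10080.

10080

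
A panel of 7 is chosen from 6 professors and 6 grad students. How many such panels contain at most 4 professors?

696

Split by how many professors are chosen (0 through 4).
Sum: C(6,0)·C(6,7) + C(6,1)·C(6,6) + C(6,2)·C(6,5) + C(6,3)·C(6,4) + C(6,4)·C(6,3) = 0 + 6 + 90 + 300 + 300 = 696.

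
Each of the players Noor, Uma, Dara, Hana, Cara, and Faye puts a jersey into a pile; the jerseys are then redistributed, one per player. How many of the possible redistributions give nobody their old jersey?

265

Count assignments avoiding every fixed point. For any j of the 6 players fixed to their old jersey, the other 6−j can be arranged in (6−j)! ways.
By inclusion–exclusion this is Σ_{j=0}^{6} (−1)^j C(6,j)·(6−j)!.
Computing: 720 − 720 + 360 − 120 + 30 − 6 + 1 = 265.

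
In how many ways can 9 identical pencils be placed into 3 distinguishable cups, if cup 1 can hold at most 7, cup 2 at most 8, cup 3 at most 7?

48

Without the upper bounds there are C(11,2) = 55 ways to split 9 among 3 cups.
Subtract solutions that violate a single cap (substitute x_i' = x_i − (cap_i+1)): x_1 ≥ 8 gives C(3,2) = 3; x_2 ≥ 9 gives C(2,2) = 1; x_3 ≥ 8 gives C(3,2) = 3. Together 7.
No two caps can be exceeded simultaneously, so the pair terms are all 0.
By inclusion–exclusion the count is 55 − 7 + 0 = 48.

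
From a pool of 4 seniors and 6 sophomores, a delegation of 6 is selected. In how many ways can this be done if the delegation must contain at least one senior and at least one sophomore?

209

With no constraint there are C(10,6) = 210 possible selections.
Subtract selections that omit an entire group: no seniors → C(6,6) = 1; no sophomores → C(4,6) = 0.
Both groups omitted at once is impossible, so 210 − 1 = 209.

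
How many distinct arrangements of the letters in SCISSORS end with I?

210

With the last slot taken by I, it remains to arrange the other 7 letters (SCSSORS).
Those 7 letters have S appearing 4 times, giving (7)!/(4!) = 210.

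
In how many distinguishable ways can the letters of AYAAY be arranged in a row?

10

Letter multiplicities in AYAAY: A×3, Y×2.
Dividing 5! = 120 by 3!·2! = 12 for the repeated letters gives 10.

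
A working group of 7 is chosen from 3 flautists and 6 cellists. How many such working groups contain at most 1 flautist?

Split by how many flautists are chosen (0 through 1).
Sum: C(3,0)·C(6,7) + C(3,1)·C(6,6) = 0 + 3 = 3.

3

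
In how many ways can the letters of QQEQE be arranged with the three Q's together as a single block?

3

Treat the 3 copies of Q as a single block. The multiset to arrange is then {QQQ, E, E}, 3 items in all.
That gives (3)!/(2!) = 3 arrangements.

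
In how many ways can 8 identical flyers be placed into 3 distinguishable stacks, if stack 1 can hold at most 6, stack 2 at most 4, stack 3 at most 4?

22

Without the upper bounds there are C(10,2) = 45 ways to split 8 among 3 stacks.
Subtract solutions that violate a single cap (substitute x_i' = x_i − (cap_i+1)): x_1 ≥ 7 gives C(3,2) = 3; x_2 ≥ 5 gives C(5,2) = 10; x_3 ≥ 5 gives C(5,2) = 10. Together 23.
No two caps can be exceeded simultaneously, so the pair terms are all 0.
By inclusion–exclusion the count is 45 − 23 + 0 = 22.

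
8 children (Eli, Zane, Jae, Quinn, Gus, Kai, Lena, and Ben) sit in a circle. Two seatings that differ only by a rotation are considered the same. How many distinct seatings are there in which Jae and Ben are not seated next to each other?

3600

Without the restriction there are (7)! = 5040 seatings.
Seatings with Jae beside Ben: treat them as a block with 2 internal orders, giving 2 × (6)! = 1440.
Subtracting, 5040 − 1440 = 3600.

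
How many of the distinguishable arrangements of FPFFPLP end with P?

Fix P in the last position and arrange the remaining 6 letters.
Those 6 letters have F appearing 3 times and P appearing twice, giving (6)!/(3!·2!) = 60.

60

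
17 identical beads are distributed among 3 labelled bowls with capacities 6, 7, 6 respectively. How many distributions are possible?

6

By stars and bars, unrestricted non-negative solutions to x_1+…+x_3 = 17 number C(17+2,2) = 171.
Subtract solutions that violate a single cap (substitute x_i' = x_i − (cap_i+1)): x_1 ≥ 7 gives C(12,2) = 66; x_2 ≥ 8 gives C(11,2) = 55; x_3 ≥ 7 gives C(12,2) = 66. Together 187.
Add back pairs where two caps are both exceeded: 6 + 10 + 6 = 22.
By inclusion–exclusion the count is 171 − 187 + 22 = 6.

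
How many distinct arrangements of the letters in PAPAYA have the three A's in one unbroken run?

Treat the 3 copies of A as a single block. The multiset to arrange is then {AAA, P, P, Y}, 4 items in all.
That gives (4)!/(2!) = 12 arrangements.

12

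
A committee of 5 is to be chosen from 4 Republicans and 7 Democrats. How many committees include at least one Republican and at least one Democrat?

With no constraint there are C(11,5) = 462 possible selections.
Selections missing a whole group: no Republicans → C(7,5) = 21; no Democrats → C(4,5) = 0.
Both groups omitted at once is impossible, so 462 − 21 = 441.

441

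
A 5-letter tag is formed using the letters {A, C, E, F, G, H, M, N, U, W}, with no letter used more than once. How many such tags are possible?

With no repetition, fill the 5 letters in order: 10 choices, then 9, down to 6.
10 × 9 × 8 × 7 × 6 = 30240.

30240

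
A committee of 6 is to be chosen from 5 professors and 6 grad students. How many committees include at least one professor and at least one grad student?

461

Total 6-person selections from all 11: C(11,6) = 462.
Selections missing a whole group: no professors → C(6,6) = 1; no grad students → C(5,6) = 0.
Both groups omitted at once is impossible, so 462 − 1 = 461.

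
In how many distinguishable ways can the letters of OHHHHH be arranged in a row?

6

Letter multiplicities in OHHHHH: H×5, O×1.
Dividing 6! = 720 by 5! = 120 for the repeated letters gives 6.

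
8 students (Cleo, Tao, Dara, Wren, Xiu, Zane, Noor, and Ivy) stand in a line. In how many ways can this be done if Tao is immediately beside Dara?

Treat {Tao, Dara} as a single unit. There are 7 units to order, and the pair itself can be ordered 2 ways.
So the count is 2·(7)! = 10080.

10080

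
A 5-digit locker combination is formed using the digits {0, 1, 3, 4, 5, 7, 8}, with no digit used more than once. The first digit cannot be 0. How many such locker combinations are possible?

2160

The first digit has 7−1 = 6 choices (anything except 0).
The remaining 4 digits are filled from the other 6 symbols without repetition: 6 × 5 × 4 × 3 = 360.
Total: 6 × 360 = 2160.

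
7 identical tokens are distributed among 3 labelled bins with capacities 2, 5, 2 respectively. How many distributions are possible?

6

By stars and bars, unrestricted non-negative solutions to x_1+…+x_3 = 7 number C(7+2,2) = 36.
Subtract solutions that violate a single cap (substitute x_i' = x_i − (cap_i+1)): x_1 ≥ 3 gives C(6,2) = 15; x_2 ≥ 6 gives C(3,2) = 3; x_3 ≥ 3 gives C(6,2) = 15. Together 33.
Add back pairs where two caps are both exceeded: 0 + 3 + 0 = 3.
By inclusion–exclusion the count is 36 − 33 + 3 = 6.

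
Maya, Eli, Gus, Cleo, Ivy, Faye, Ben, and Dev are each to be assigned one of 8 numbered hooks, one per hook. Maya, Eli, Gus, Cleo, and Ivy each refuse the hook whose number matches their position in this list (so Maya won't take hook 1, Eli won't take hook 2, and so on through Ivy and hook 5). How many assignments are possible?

Let Aᵢ (for 1 ≤ i ≤ 5) be the placements that put person i in their forbidden hook. Any j of these fix j positions, leaving (8−j)! ways to fill the rest, and there are C(5,j) ways to pick which j.
By inclusion–exclusion, the number of valid placements is Σ_{j=0}^{5} (−1)^j C(5,j)·(8−j)!.
Computing: 40320 − 25200 + 7200 − 1200 + 120 − 6 = 21234.

21234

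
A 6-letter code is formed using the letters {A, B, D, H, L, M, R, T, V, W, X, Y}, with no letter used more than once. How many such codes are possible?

665280

This is a permutation of 6 out of 12: P(12,6) = 12!/6!.
That product is 12 × 11 × 10 × 9 × 8 × 7 = 665280.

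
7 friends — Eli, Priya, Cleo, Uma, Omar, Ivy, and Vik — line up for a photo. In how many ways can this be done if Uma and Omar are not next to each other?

3600

There are 7! = 5040 arrangements in all. If Uma and Omar are adjacent, merging them into one block gives 2·(6)! = 1440 arrangements.
So 5040 − 1440 = 3600 arrangements keep them apart.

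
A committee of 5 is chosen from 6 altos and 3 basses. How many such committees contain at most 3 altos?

75

Split by how many altos are chosen (0 through 3).
Sum: C(6,0)·C(3,5) + C(6,1)·C(3,4) + C(6,2)·C(3,3) + C(6,3)·C(3,2) = 0 + 0 + 15 + 60 = 75.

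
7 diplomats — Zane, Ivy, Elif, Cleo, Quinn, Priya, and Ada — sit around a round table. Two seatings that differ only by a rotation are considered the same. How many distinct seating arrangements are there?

Seat Zane anywhere (absorbing the rotational symmetry), then permute the other 6: (6)! = 720.

720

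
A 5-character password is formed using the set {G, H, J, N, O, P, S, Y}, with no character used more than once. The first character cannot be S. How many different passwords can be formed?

The first character has 8−1 = 7 choices (anything except S).
The remaining 4 characters are filled from the other 7 symbols without repetition: 7 × 6 × 5 × 4 = 840.
Total: 7 × 840 = 5880.

5880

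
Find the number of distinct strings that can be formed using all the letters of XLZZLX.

90

Letter multiplicities in XLZZLX: L×2, X×2, Z×2.
Dividing 6! = 720 by 2!·2!·2! = 8 for the repeated letters gives 90.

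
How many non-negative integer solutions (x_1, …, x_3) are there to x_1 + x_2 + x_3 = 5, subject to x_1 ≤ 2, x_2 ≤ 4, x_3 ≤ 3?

By stars and bars, unrestricted non-negative solutions to x_1+…+x_3 = 5 number C(5+2,2) = 21.
Subtract solutions that violate a single cap (substitute x_i' = x_i − (cap_i+1)): x_1 ≥ 3 gives C(4,2) = 6; x_2 ≥ 5 gives C(2,2) = 1; x_3 ≥ 4 gives C(3,2) = 3. Together 10.
No two caps can be exceeded simultaneously, so the pair terms are all 0.
By inclusion–exclusion the count is 21 − 10 + 0 = 11.

11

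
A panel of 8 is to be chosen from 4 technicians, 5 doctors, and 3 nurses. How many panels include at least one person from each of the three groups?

485

With no constraint there are C(12,8) = 495 possible selections.
Subtract selections that omit an entire group: no technicians → C(8,8) = 1; no doctors → C(7,8) = 0; no nurses → C(9,8) = 9.
Add back selections omitting two groups (i.e. drawn from a single group): C(4,8) + C(5,8) + C(3,8) = 0.
By inclusion–exclusion: 495 − 10 + 0 = 485.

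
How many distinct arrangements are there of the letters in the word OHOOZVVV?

1120

The 8 letters of OHOOZVVV have repeats: O appearing 3 times and V appearing 3 times.
So there are 8! / (3!·3!) = 1120 distinguishable arrangements.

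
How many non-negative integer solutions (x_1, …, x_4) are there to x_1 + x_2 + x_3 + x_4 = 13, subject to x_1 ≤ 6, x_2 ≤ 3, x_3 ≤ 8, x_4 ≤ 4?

106

Ignoring the caps, the number of non-negative solutions to x_1+…+x_4 = 13 is C(16,3) = 560.
Subtract solutions that violate a single cap (substitute x_i' = x_i − (cap_i+1)): x_1 ≥ 7 gives C(9,3) = 84; x_2 ≥ 4 gives C(12,3) = 220; x_3 ≥ 9 gives C(7,3) = 35; x_4 ≥ 5 gives C(11,3) = 165. Together 504.
Add back pairs where two caps are both exceeded: 10 + 0 + 4 + 1 + 35 + 0 = 50.
By inclusion–exclusion the count is 560 − 504 + 50 = 106.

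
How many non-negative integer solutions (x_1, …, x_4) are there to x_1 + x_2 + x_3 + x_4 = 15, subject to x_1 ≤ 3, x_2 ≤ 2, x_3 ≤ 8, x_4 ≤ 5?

19

Ignoring the caps, the number of non-negative solutions to x_1+…+x_4 = 15 is C(18,3) = 816.
Subtract solutions that violate a single cap (substitute x_i' = x_i − (cap_i+1)): x_1 ≥ 4 gives C(14,3) = 364; x_2 ≥ 3 gives C(15,3) = 455; x_3 ≥ 9 gives C(9,3) = 84; x_4 ≥ 6 gives C(12,3) = 220. Together 1123.
Add back pairs where two caps are both exceeded: 165 + 10 + 56 + 20 + 84 + 1 = 336.
Subtract triples: 0 + 10 + 0 + 0 = 10.
By inclusion–exclusion the count is 816 − 1123 + 336 − 10 = 19.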